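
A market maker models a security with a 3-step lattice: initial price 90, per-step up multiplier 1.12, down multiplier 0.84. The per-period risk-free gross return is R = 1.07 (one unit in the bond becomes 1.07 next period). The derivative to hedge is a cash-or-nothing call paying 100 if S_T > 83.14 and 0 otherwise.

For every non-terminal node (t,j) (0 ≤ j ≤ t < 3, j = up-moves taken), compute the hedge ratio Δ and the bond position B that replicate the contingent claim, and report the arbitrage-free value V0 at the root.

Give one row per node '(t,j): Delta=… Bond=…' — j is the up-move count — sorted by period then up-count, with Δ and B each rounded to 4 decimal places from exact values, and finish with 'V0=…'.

(0,0): Delta=1.0168 Bond=-16.7633
(1,0): Delta=3.6267 Bond=-215.2403
(1,1): Delta=0.5913 Bond=24.9554
(2,0): Delta=0.0000 Bond=0.0000
(2,1): Delta=4.2180 Bond=-280.3738
(2,2): Delta=0.0000 Bond=93.4579
V0=74.7505

Since d<R<u, set p* = (R−d)/(u−d) = 0.8214; price each node as the discounted p*-expectation of its children.
Terminal values V(3,·): V(3,0)=0.0000, V(3,1)=0.0000, V(3,2)=100.0000, V(3,3)=100.0000
(2,0): S=63.5040. Δ = (V_up−V_dn)/(S_up−S_dn) = (0.0000−0.0000)/(71.1245−53.3434) = 0.0000. V = [p*·0.0000 + (1−p*)·0.0000]/1.07 = 0.0000. B = V − Δ·S = 0.0000.
(2,1): S=84.6720. Δ = (V_up−V_dn)/(S_up−S_dn) = (100.0000−0.0000)/(94.8326−71.1245) = 4.2180. V = [p*·100.0000 + (1−p*)·0.0000]/1.07 = 76.7690. B = V − Δ·S = -280.3738.
(2,2): S=112.8960. Δ = (V_up−V_dn)/(S_up−S_dn) = (100.0000−100.0000)/(126.4435−94.8326) = 0.0000. V = [p*·100.0000 + (1−p*)·100.0000]/1.07 = 93.4579. B = V − Δ·S = 93.4579.
(1,0): S=75.6000. Δ = (V_up−V_dn)/(S_up−S_dn) = (76.7690−0.0000)/(84.6720−63.5040) = 3.6267. V = [p*·76.7690 + (1−p*)·0.0000]/1.07 = 58.9348. B = V − Δ·S = -215.2403.
(1,1): S=100.8000. Δ = (V_up−V_dn)/(S_up−S_dn) = (93.4579−76.7690)/(112.8960−84.6720) = 0.5913. V = [p*·93.4579 + (1−p*)·76.7690]/1.07 = 84.5587. B = V − Δ·S = 24.9554.
(0,0): S=90.0000. Δ = (V_up−V_dn)/(S_up−S_dn) = (84.5587−58.9348)/(100.8000−75.6000) = 1.0168. V = [p*·84.5587 + (1−p*)·58.9348]/1.07 = 74.7505. B = V − Δ·S = -16.7633.
Each (Δ,B) replicates both successor values, so the strategy is self-financing and V0 is arbitrage-free.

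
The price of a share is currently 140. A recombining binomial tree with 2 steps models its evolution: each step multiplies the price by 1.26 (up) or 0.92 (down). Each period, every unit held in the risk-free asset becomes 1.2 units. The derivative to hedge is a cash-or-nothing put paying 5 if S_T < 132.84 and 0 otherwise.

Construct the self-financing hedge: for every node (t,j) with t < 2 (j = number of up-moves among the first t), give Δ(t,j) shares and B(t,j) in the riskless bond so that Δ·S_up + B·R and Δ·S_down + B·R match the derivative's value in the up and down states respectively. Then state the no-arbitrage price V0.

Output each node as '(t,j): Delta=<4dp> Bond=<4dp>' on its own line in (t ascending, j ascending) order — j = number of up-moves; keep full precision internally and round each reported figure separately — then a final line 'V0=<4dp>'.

Under the risk-neutral measure, an up-move has probability p* = (R−d)/(u−d) = 0.8235 and values discount at R = 1.2.
At expiry t=2: V(2,0)=5.0000, V(2,1)=0.0000, V(2,2)=0.0000
  t=1,j=0: stock 128.8000 → up 162.2880 (V=0.0000), down 118.4960 (V=5.0000). Price 0.7353; hedge Δ=-0.1142, bond B=15.4412.
  t=1,j=1: stock 176.4000 → up 222.2640 (V=0.0000), down 162.2880 (V=0.0000). Price 0.0000; hedge Δ=0.0000, bond B=0.0000.
  t=0,j=0: stock 140.0000 → up 176.4000 (V=0.0000), down 128.8000 (V=0.7353). Price 0.1081; hedge Δ=-0.0154, bond B=2.2708.
Self-financing check: at every node Δ·S+B equals the discounted successor values.

(0,0): Delta=-0.0154 Bond=2.2708
(1,0): Delta=-0.1142 Bond=15.4412
(1,1): Delta=0.0000 Bond=0.0000
V0=0.1081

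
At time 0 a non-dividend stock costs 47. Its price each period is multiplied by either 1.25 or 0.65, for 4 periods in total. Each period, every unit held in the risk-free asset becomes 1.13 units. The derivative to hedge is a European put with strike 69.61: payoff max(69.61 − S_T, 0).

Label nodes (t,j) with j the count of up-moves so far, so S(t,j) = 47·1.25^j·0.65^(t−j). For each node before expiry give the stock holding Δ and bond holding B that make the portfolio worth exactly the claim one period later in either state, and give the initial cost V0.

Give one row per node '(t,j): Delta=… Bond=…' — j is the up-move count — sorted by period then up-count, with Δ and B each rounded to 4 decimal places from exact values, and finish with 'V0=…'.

Risk-neutral probability p* = (R−d)/(u−d) = (1.13−0.65)/(1.25−0.65) = 0.8000.
Terminal payoffs: V(4,0)=61.2202, V(4,1)=53.4758, V(4,2)=38.5827, V(4,3)=9.9420, V(4,4)=0.0000
  t=3,j=0: stock 12.9074 → up 16.1342 (V=53.4758), down 8.3898 (V=61.2202). Price 48.6944; hedge Δ=-1.0000, bond B=61.6018.
  t=3,j=1: stock 24.8219 → up 31.0273 (V=38.5827), down 16.1342 (V=53.4758). Price 36.7799; hedge Δ=-1.0000, bond B=61.6018.
  t=3,j=2: stock 47.7344 → up 59.6680 (V=9.9420), down 31.0273 (V=38.5827). Price 13.8674; hedge Δ=-1.0000, bond B=61.6018.
  t=3,j=3: stock 91.7969 → up 114.7461 (V=0.0000), down 59.6680 (V=9.9420). Price 1.7597; hedge Δ=-0.1805, bond B=18.3297.
  t=2,j=0: stock 19.8575 → up 24.8219 (V=36.7799), down 12.9074 (V=48.6944). Price 34.6573; hedge Δ=-1.0000, bond B=54.5148.
  t=2,j=1: stock 38.1875 → up 47.7344 (V=13.8674), down 24.8219 (V=36.7799). Price 16.3273; hedge Δ=-1.0000, bond B=54.5148.
  t=2,j=2: stock 73.4375 → up 91.7969 (V=1.7597), down 47.7344 (V=13.8674). Price 3.7002; hedge Δ=-0.2748, bond B=23.8797.
  t=1,j=0: stock 30.5500 → up 38.1875 (V=16.3273), down 19.8575 (V=34.6573). Price 17.6932; hedge Δ=-1.0000, bond B=48.2432.
  t=1,j=1: stock 58.7500 → up 73.4375 (V=3.7002), down 38.1875 (V=16.3273). Price 5.5094; hedge Δ=-0.3582, bond B=26.5547.
  t=0,j=0: stock 47.0000 → up 58.7500 (V=5.5094), down 30.5500 (V=17.6932). Price 7.0320; hedge Δ=-0.4321, bond B=27.3384.
The time-0 hedge costs 7.0320, which is the no-arbitrage price.

(0,0): Delta=-0.4321 Bond=27.3384
(1,0): Delta=-1.0000 Bond=48.2432
(1,1): Delta=-0.3582 Bond=26.5547
(2,0): Delta=-1.0000 Bond=54.5148
(2,1): Delta=-1.0000 Bond=54.5148
(2,2): Delta=-0.2748 Bond=23.8797
(3,0): Delta=-1.0000 Bond=61.6018
(3,1): Delta=-1.0000 Bond=61.6018
(3,2): Delta=-1.0000 Bond=61.6018
(3,3): Delta=-0.1805 Bond=18.3297
V0=7.0320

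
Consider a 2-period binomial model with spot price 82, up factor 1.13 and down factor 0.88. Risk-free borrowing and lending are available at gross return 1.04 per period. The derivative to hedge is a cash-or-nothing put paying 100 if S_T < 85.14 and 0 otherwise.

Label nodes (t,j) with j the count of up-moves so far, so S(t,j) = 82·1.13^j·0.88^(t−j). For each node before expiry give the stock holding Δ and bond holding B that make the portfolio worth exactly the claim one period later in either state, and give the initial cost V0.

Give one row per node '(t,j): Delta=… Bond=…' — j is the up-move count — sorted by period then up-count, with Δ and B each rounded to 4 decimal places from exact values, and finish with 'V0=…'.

Since d<R<u, set p* = (R−d)/(u−d) = 0.6400; price each node as the discounted p*-expectation of its children.
Payoff layer (t=2): V(2,0)=100.0000, V(2,1)=100.0000, V(2,2)=0.0000
(1,0): S=72.1600. Δ = (V_up−V_dn)/(S_up−S_dn) = (100.0000−100.0000)/(81.5408−63.5008) = 0.0000. V = [p*·100.0000 + (1−p*)·100.0000]/1.04 = 96.1538. B = V − Δ·S = 96.1538.
(1,1): S=92.6600. Δ = (V_up−V_dn)/(S_up−S_dn) = (0.0000−100.0000)/(104.7058−81.5408) = -4.3169. V = [p*·0.0000 + (1−p*)·100.0000]/1.04 = 34.6154. B = V − Δ·S = 434.6154.
(0,0): S=82.0000. Δ = (V_up−V_dn)/(S_up−S_dn) = (34.6154−96.1538)/(92.6600−72.1600) = -3.0019. V = [p*·34.6154 + (1−p*)·96.1538]/1.04 = 54.5858. B = V − Δ·S = 300.7396.
Check: Δ(0,0)·S0 + B(0,0) = 54.5858 = V0.

(0,0): Delta=-3.0019 Bond=300.7396
(1,0): Delta=0.0000 Bond=96.1538
(1,1): Delta=-4.3169 Bond=434.6154
V0=54.5858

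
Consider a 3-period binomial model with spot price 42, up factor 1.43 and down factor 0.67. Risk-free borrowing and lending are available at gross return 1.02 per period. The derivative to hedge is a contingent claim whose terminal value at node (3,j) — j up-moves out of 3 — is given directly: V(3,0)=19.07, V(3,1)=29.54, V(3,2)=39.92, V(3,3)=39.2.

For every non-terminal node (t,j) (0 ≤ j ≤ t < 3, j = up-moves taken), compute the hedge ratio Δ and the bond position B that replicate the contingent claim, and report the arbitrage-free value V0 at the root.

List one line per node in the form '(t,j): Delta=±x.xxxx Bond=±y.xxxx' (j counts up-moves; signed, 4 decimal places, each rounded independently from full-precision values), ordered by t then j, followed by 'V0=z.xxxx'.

(0,0): Delta=0.2425 Bond=20.3502
(1,0): Delta=0.4781 Bond=14.1274
(1,1): Delta=0.1132 Bond=28.5236
(2,0): Delta=0.7307 Bond=9.6469
(2,1): Delta=0.3394 Bond=19.9894
(2,2): Delta=-0.0110 Bond=39.7595
V0=30.5336

Under the risk-neutral measure, an up-move has probability p* = (R−d)/(u−d) = 0.4605 and values discount at R = 1.02.
Payoff layer (t=3): V(3,0)=19.0700, V(3,1)=29.5400, V(3,2)=39.9200, V(3,3)=39.2000
  t=2,j=0: stock 18.8538 → up 26.9609 (V=29.5400), down 12.6320 (V=19.0700). Price 23.4232; hedge Δ=0.7307, bond B=9.6469.
  t=2,j=1: stock 40.2402 → up 57.5435 (V=39.9200), down 26.9609 (V=29.5400). Price 33.6473; hedge Δ=0.3394, bond B=19.9894.
  t=2,j=2: stock 85.8858 → up 122.8167 (V=39.2000), down 57.5435 (V=39.9200). Price 38.8122; hedge Δ=-0.0110, bond B=39.7595.
  t=1,j=0: stock 28.1400 → up 40.2402 (V=33.6473), down 18.8538 (V=23.4232). Price 27.5801; hedge Δ=0.4781, bond B=14.1274.
  t=1,j=1: stock 60.0600 → up 85.8858 (V=38.8122), down 40.2402 (V=33.6473). Price 35.3195; hedge Δ=0.1132, bond B=28.5236.
  t=0,j=0: stock 42.0000 → up 60.0600 (V=35.3195), down 28.1400 (V=27.5801). Price 30.5336; hedge Δ=0.2425, bond B=20.3502.
Each (Δ,B) replicates both successor values, so the strategy is self-financing and V0 is arbitrage-free.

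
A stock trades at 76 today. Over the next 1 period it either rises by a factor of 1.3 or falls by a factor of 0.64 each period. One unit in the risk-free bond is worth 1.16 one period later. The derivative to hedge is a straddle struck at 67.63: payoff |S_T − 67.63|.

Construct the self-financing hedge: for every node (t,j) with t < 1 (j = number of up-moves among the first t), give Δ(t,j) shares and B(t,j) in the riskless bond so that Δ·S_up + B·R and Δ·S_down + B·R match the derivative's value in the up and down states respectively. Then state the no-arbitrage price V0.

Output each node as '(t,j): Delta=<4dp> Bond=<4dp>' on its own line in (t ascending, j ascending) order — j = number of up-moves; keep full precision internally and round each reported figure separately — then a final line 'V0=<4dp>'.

Risk-neutral probability p* = (R−d)/(u−d) = (1.16−0.64)/(1.3−0.64) = 0.7879.
Payoff layer (t=1): V(1,0)=18.9900, V(1,1)=31.1700
  t=0,j=0: stock 76.0000 → up 98.8000 (V=31.1700), down 48.6400 (V=18.9900). Price 24.6434; hedge Δ=0.2428, bond B=6.1889.
Check: Δ(0,0)·S0 + B(0,0) = 24.6434 = V0.

(0,0): Delta=0.2428 Bond=6.1889
V0=24.6434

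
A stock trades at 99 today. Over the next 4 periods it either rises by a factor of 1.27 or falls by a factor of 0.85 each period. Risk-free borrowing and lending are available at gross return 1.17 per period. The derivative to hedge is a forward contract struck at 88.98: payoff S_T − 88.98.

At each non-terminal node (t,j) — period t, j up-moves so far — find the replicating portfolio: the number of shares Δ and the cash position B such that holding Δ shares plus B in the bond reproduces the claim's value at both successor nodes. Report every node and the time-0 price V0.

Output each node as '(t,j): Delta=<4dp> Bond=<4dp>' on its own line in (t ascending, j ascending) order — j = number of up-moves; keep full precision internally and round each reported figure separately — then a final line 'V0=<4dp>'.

(0,0): Delta=1.0000 Bond=-47.4842
(1,0): Delta=1.0000 Bond=-55.5565
(1,1): Delta=1.0000 Bond=-55.5565
(2,0): Delta=1.0000 Bond=-65.0011
(2,1): Delta=1.0000 Bond=-65.0011
(2,2): Delta=1.0000 Bond=-65.0011
(3,0): Delta=1.0000 Bond=-76.0513
(3,1): Delta=1.0000 Bond=-76.0513
(3,2): Delta=1.0000 Bond=-76.0513
(3,3): Delta=1.0000 Bond=-76.0513
V0=51.5158

No-arbitrage ⇒ martingale measure with p* = (R−d)/(u−d) = 0.7619.
Payoff layer (t=4): V(4,0)=-37.3014, V(4,1)=-11.7661, V(4,2)=26.3867, V(4,3)=83.3914, V(4,4)=168.5632
(3,0): S=60.7984. Δ = (V_up−V_dn)/(S_up−S_dn) = (-11.7661−-37.3014)/(77.2139−51.6786) = 1.0000. V = [p*·-11.7661 + (1−p*)·-37.3014]/1.17 = -15.2529. B = V − Δ·S = -76.0513.
(3,1): S=90.8399. Δ = (V_up−V_dn)/(S_up−S_dn) = (26.3867−-11.7661)/(115.3667−77.2139) = 1.0000. V = [p*·26.3867 + (1−p*)·-11.7661]/1.17 = 14.7886. B = V − Δ·S = -76.0513.
(3,2): S=135.7255. Δ = (V_up−V_dn)/(S_up−S_dn) = (83.3914−26.3867)/(172.3714−115.3667) = 1.0000. V = [p*·83.3914 + (1−p*)·26.3867]/1.17 = 59.6743. B = V − Δ·S = -76.0513.
(3,3): S=202.7899. Δ = (V_up−V_dn)/(S_up−S_dn) = (168.5632−83.3914)/(257.5432−172.3714) = 1.0000. V = [p*·168.5632 + (1−p*)·83.3914]/1.17 = 126.7386. B = V − Δ·S = -76.0513.
(2,0): S=71.5275. Δ = (V_up−V_dn)/(S_up−S_dn) = (14.7886−-15.2529)/(90.8399−60.7984) = 1.0000. V = [p*·14.7886 + (1−p*)·-15.2529]/1.17 = 6.5264. B = V − Δ·S = -65.0011.
(2,1): S=106.8705. Δ = (V_up−V_dn)/(S_up−S_dn) = (59.6743−14.7886)/(135.7255−90.8399) = 1.0000. V = [p*·59.6743 + (1−p*)·14.7886]/1.17 = 41.8694. B = V − Δ·S = -65.0011.
(2,2): S=159.6771. Δ = (V_up−V_dn)/(S_up−S_dn) = (126.7386−59.6743)/(202.7899−135.7255) = 1.0000. V = [p*·126.7386 + (1−p*)·59.6743]/1.17 = 94.6760. B = V − Δ·S = -65.0011.
(1,0): S=84.1500. Δ = (V_up−V_dn)/(S_up−S_dn) = (41.8694−6.5264)/(106.8705−71.5275) = 1.0000. V = [p*·41.8694 + (1−p*)·6.5264]/1.17 = 28.5935. B = V − Δ·S = -55.5565.
(1,1): S=125.7300. Δ = (V_up−V_dn)/(S_up−S_dn) = (94.6760−41.8694)/(159.6771−106.8705) = 1.0000. V = [p*·94.6760 + (1−p*)·41.8694]/1.17 = 70.1735. B = V − Δ·S = -55.5565.
(0,0): S=99.0000. Δ = (V_up−V_dn)/(S_up−S_dn) = (70.1735−28.5935)/(125.7300−84.1500) = 1.0000. V = [p*·70.1735 + (1−p*)·28.5935]/1.17 = 51.5158. B = V − Δ·S = -47.4842.
Check: Δ(0,0)·S0 + B(0,0) = 51.5158 = V0.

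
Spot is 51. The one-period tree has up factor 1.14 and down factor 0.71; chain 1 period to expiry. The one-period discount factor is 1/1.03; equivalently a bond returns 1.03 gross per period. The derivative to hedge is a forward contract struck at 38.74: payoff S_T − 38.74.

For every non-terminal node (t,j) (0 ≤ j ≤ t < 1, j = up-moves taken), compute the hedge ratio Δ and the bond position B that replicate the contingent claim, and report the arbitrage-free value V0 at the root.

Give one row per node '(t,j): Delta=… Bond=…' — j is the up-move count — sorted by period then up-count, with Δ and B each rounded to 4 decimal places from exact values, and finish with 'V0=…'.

Risk-neutral probability p* = (R−d)/(u−d) = (1.03−0.71)/(1.14−0.71) = 0.7442.
Payoff layer (t=1): V(1,0)=-2.5300, V(1,1)=19.4000
(0,0): S=51.0000. Δ = (V_up−V_dn)/(S_up−S_dn) = (19.4000−-2.5300)/(58.1400−36.2100) = 1.0000. V = [p*·19.4000 + (1−p*)·-2.5300]/1.03 = 13.3883. B = V − Δ·S = -37.6117.
Check: Δ(0,0)·S0 + B(0,0) = 13.3883 = V0.

(0,0): Delta=1.0000 Bond=-37.6117
V0=13.3883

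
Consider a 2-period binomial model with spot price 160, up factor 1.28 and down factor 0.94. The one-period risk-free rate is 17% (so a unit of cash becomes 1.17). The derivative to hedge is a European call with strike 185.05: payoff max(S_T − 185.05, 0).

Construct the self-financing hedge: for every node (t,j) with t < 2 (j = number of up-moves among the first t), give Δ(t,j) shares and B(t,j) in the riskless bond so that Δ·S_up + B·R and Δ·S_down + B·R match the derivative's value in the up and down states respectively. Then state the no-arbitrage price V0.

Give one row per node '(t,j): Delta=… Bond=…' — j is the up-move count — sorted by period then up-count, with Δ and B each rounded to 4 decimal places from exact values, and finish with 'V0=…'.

(0,0): Delta=0.7780 Bond=-96.3221
(1,0): Delta=0.1459 Bond=-17.6327
(1,1): Delta=1.0000 Bond=-158.1624
V0=28.1579

Risk-neutral probability p* = (R−d)/(u−d) = (1.17−0.94)/(1.28−0.94) = 0.6765.
At expiry t=2: V(2,0)=0.0000, V(2,1)=7.4620, V(2,2)=77.0940
  t=1,j=0: stock 150.4000 → up 192.5120 (V=7.4620), down 141.3760 (V=0.0000). Price 4.3144; hedge Δ=0.1459, bond B=-17.6327.
  t=1,j=1: stock 204.8000 → up 262.1440 (V=77.0940), down 192.5120 (V=7.4620). Price 46.6376; hedge Δ=1.0000, bond B=-158.1624.
  t=0,j=0: stock 160.0000 → up 204.8000 (V=46.6376), down 150.4000 (V=4.3144). Price 28.1579; hedge Δ=0.7780, bond B=-96.3221.
Self-financing check: at every node Δ·S+B equals the discounted successor values.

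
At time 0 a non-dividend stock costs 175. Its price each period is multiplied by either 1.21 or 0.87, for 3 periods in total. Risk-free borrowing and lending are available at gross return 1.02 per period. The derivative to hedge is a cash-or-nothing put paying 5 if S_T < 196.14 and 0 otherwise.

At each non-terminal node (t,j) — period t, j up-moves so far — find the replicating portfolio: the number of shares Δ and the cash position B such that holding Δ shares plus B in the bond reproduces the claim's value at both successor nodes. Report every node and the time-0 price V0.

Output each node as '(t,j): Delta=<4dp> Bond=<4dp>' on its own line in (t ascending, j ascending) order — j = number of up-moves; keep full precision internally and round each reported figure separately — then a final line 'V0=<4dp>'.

Under the risk-neutral measure, an up-move has probability p* = (R−d)/(u−d) = 0.4412 and values discount at R = 1.02.
Terminal payoffs: V(3,0)=5.0000, V(3,1)=5.0000, V(3,2)=0.0000, V(3,3)=0.0000
  t=2,j=0: stock 132.4575 → up 160.2736 (V=5.0000), down 115.2380 (V=5.0000). Price 4.9020; hedge Δ=0.0000, bond B=4.9020.
  t=2,j=1: stock 184.2225 → up 222.9092 (V=0.0000), down 160.2736 (V=5.0000). Price 2.7393; hedge Δ=-0.0798, bond B=17.4452.
  t=2,j=2: stock 256.2175 → up 310.0232 (V=0.0000), down 222.9092 (V=0.0000). Price 0.0000; hedge Δ=0.0000, bond B=0.0000.
  t=1,j=0: stock 152.2500 → up 184.2225 (V=2.7393), down 132.4575 (V=4.9020). Price 3.8705; hedge Δ=-0.0418, bond B=10.2311.
  t=1,j=1: stock 211.7500 → up 256.2175 (V=0.0000), down 184.2225 (V=2.7393). Price 1.5008; hedge Δ=-0.0380, bond B=9.5576.
  t=0,j=0: stock 175.0000 → up 211.7500 (V=1.5008), down 152.2500 (V=3.8705). Price 2.7696; hedge Δ=-0.0398, bond B=9.7392.
Self-financing check: at every node Δ·S+B equals the discounted successor values.

(0,0): Delta=-0.0398 Bond=9.7392
(1,0): Delta=-0.0418 Bond=10.2311
(1,1): Delta=-0.0380 Bond=9.5576
(2,0): Delta=0.0000 Bond=4.9020
(2,1): Delta=-0.0798 Bond=17.4452
(2,2): Delta=0.0000 Bond=0.0000
V0=2.7696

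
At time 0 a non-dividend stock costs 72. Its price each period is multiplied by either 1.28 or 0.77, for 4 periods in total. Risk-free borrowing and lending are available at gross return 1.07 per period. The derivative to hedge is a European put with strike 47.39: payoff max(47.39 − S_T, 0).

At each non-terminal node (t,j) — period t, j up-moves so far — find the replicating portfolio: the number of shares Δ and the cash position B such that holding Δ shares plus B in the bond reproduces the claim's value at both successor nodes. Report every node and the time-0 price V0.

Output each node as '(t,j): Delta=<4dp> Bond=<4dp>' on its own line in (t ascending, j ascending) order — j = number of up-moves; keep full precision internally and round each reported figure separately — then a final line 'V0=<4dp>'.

The replicating-portfolio and risk-neutral prices coincide; use p* = (1.07−0.77)/(1.28−0.77) = 0.5882 for the latter.
Terminal values V(4,·): V(4,0)=22.0798, V(4,1)=5.3159, V(4,2)=0.0000, V(4,3)=0.0000, V(4,4)=0.0000
Node (3,0) S=32.8704: V=(p*·5.3159+(1−p*)·22.0798)/1.07=11.4193; Δ=(5.3159−22.0798)/(42.0741−25.3102)=-1.0000; B=V−Δ·S=44.2897
Node (3,1) S=54.6417: V=(p*·0.0000+(1−p*)·5.3159)/1.07=2.0457; Δ=(0.0000−5.3159)/(69.9413−42.0741)=-0.1908; B=V−Δ·S=12.4691
Node (3,2) S=90.8329: V=(p*·0.0000+(1−p*)·0.0000)/1.07=0.0000; Δ=(0.0000−0.0000)/(116.2661−69.9413)=0.0000; B=V−Δ·S=0.0000
Node (3,3) S=150.9949: V=(p*·0.0000+(1−p*)·0.0000)/1.07=0.0000; Δ=(0.0000−0.0000)/(193.2735−116.2661)=0.0000; B=V−Δ·S=0.0000
Node (2,0) S=42.6888: V=(p*·2.0457+(1−p*)·11.4193)/1.07=5.5191; Δ=(2.0457−11.4193)/(54.6417−32.8704)=-0.4306; B=V−Δ·S=23.8988
Node (2,1) S=70.9632: V=(p*·0.0000+(1−p*)·2.0457)/1.07=0.7872; Δ=(0.0000−2.0457)/(90.8329−54.6417)=-0.0565; B=V−Δ·S=4.7984
Node (2,2) S=117.9648: V=(p*·0.0000+(1−p*)·0.0000)/1.07=0.0000; Δ=(0.0000−0.0000)/(150.9949−90.8329)=0.0000; B=V−Δ·S=0.0000
Node (1,0) S=55.4400: V=(p*·0.7872+(1−p*)·5.5191)/1.07=2.5567; Δ=(0.7872−5.5191)/(70.9632−42.6888)=-0.1674; B=V−Δ·S=11.8348
Node (1,1) S=92.1600: V=(p*·0.0000+(1−p*)·0.7872)/1.07=0.3030; Δ=(0.0000−0.7872)/(117.9648−70.9632)=-0.0167; B=V−Δ·S=1.8466
Node (0,0) S=72.0000: V=(p*·0.3030+(1−p*)·2.5567)/1.07=1.1504; Δ=(0.3030−2.5567)/(92.1600−55.4400)=-0.0614; B=V−Δ·S=5.5695
Each (Δ,B) replicates both successor values, so the strategy is self-financing and V0 is arbitrage-free.

(0,0): Delta=-0.0614 Bond=5.5695
(1,0): Delta=-0.1674 Bond=11.8348
(1,1): Delta=-0.0167 Bond=1.8466
(2,0): Delta=-0.4306 Bond=23.8988
(2,1): Delta=-0.0565 Bond=4.7984
(2,2): Delta=0.0000 Bond=0.0000
(3,0): Delta=-1.0000 Bond=44.2897
(3,1): Delta=-0.1908 Bond=12.4691
(3,2): Delta=0.0000 Bond=0.0000
(3,3): Delta=0.0000 Bond=0.0000
V0=1.1504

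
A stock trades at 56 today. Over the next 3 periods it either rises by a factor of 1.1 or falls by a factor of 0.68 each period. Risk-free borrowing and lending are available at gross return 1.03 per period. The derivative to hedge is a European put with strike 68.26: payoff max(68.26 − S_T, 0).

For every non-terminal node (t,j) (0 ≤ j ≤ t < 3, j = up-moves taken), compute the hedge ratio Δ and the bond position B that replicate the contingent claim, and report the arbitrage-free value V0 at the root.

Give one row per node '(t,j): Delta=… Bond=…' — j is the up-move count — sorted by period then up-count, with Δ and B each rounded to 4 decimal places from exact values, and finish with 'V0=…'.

The replicating-portfolio and risk-neutral prices coincide; use p* = (1.03−0.68)/(1.1−0.68) = 0.8333 for the latter.
Terminal payoffs: V(3,0)=50.6518, V(3,1)=39.7762, V(3,2)=22.1832, V(3,3)=0.0000
(2,0): S=25.8944. Δ = (V_up−V_dn)/(S_up−S_dn) = (39.7762−50.6518)/(28.4838−17.6082) = -1.0000. V = [p*·39.7762 + (1−p*)·50.6518]/1.03 = 40.3774. B = V − Δ·S = 66.2718.
(2,1): S=41.8880. Δ = (V_up−V_dn)/(S_up−S_dn) = (22.1832−39.7762)/(46.0768−28.4838) = -1.0000. V = [p*·22.1832 + (1−p*)·39.7762]/1.03 = 24.3838. B = V − Δ·S = 66.2718.
(2,2): S=67.7600. Δ = (V_up−V_dn)/(S_up−S_dn) = (0.0000−22.1832)/(74.5360−46.0768) = -0.7795. V = [p*·0.0000 + (1−p*)·22.1832]/1.03 = 3.5895. B = V − Δ·S = 56.4067.
(1,0): S=38.0800. Δ = (V_up−V_dn)/(S_up−S_dn) = (24.3838−40.3774)/(41.8880−25.8944) = -1.0000. V = [p*·24.3838 + (1−p*)·40.3774]/1.03 = 26.2616. B = V − Δ·S = 64.3416.
(1,1): S=61.6000. Δ = (V_up−V_dn)/(S_up−S_dn) = (3.5895−24.3838)/(67.7600−41.8880) = -0.8037. V = [p*·3.5895 + (1−p*)·24.3838]/1.03 = 6.8497. B = V − Δ·S = 56.3601.
(0,0): S=56.0000. Δ = (V_up−V_dn)/(S_up−S_dn) = (6.8497−26.2616)/(61.6000−38.0800) = -0.8253. V = [p*·6.8497 + (1−p*)·26.2616]/1.03 = 9.7913. B = V − Δ·S = 56.0100.
The time-0 hedge costs 9.7913, which is the no-arbitrage price.

(0,0): Delta=-0.8253 Bond=56.0100
(1,0): Delta=-1.0000 Bond=64.3416
(1,1): Delta=-0.8037 Bond=56.3601
(2,0): Delta=-1.0000 Bond=66.2718
(2,1): Delta=-1.0000 Bond=66.2718
(2,2): Delta=-0.7795 Bond=56.4067
V0=9.7913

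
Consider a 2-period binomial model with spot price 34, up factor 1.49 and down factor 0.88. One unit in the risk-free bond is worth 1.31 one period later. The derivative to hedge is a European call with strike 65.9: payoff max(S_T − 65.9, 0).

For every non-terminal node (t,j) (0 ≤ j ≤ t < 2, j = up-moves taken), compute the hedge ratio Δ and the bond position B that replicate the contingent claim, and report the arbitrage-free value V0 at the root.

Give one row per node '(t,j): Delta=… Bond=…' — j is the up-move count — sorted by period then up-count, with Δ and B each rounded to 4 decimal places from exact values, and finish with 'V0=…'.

(0,0): Delta=0.2486 Bond=-5.6790
(1,0): Delta=0.0000 Bond=0.0000
(1,1): Delta=0.3101 Bond=-10.5536
V0=2.7749

Under the risk-neutral measure, an up-move has probability p* = (R−d)/(u−d) = 0.7049 and values discount at R = 1.31.
Terminal values V(2,·): V(2,0)=0.0000, V(2,1)=0.0000, V(2,2)=9.5834
  t=1,j=0: stock 29.9200 → up 44.5808 (V=0.0000), down 26.3296 (V=0.0000). Price 0.0000; hedge Δ=0.0000, bond B=0.0000.
  t=1,j=1: stock 50.6600 → up 75.4834 (V=9.5834), down 44.5808 (V=0.0000). Price 5.1569; hedge Δ=0.3101, bond B=-10.5536.
  t=0,j=0: stock 34.0000 → up 50.6600 (V=5.1569), down 29.9200 (V=0.0000). Price 2.7749; hedge Δ=0.2486, bond B=-5.6790.
The time-0 hedge costs 2.7749, which is the no-arbitrage price.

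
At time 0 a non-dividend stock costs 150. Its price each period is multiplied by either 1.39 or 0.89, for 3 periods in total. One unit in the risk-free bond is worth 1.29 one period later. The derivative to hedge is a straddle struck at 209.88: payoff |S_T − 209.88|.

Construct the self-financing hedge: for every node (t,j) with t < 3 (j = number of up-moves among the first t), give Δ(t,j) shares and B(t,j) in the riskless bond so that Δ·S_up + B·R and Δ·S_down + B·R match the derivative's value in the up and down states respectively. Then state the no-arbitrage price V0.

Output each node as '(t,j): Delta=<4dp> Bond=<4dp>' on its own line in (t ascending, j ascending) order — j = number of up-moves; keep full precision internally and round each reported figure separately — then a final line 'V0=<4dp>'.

(0,0): Delta=0.7326 Bond=-52.8773
(1,0): Delta=-0.1071 Bond=43.8786
(1,1): Delta=0.8670 Bond=-96.2342
(2,0): Delta=-1.0000 Bond=162.6977
(2,1): Delta=0.0359 Bond=30.0798
(2,2): Delta=1.0000 Bond=-162.6977
V0=57.0074

The replicating-portfolio and risk-neutral prices coincide; use p* = (1.29−0.89)/(1.39−0.89) = 0.8000 for the latter.
Terminal payoffs: V(3,0)=104.1346, V(3,1)=44.7272, V(3,2)=48.0553, V(3,3)=192.9628
  t=2,j=0: stock 118.8150 → up 165.1528 (V=44.7272), down 105.7454 (V=104.1346). Price 43.8827; hedge Δ=-1.0000, bond B=162.6977.
  t=2,j=1: stock 185.5650 → up 257.9353 (V=48.0553), down 165.1528 (V=44.7272). Price 36.7362; hedge Δ=0.0359, bond B=30.0798.
  t=2,j=2: stock 289.8150 → up 402.8428 (V=192.9628), down 257.9353 (V=48.0553). Price 127.1173; hedge Δ=1.0000, bond B=-162.6977.
  t=1,j=0: stock 133.5000 → up 185.5650 (V=36.7362), down 118.8150 (V=43.8827). Price 29.5857; hedge Δ=-0.1071, bond B=43.8786.
  t=1,j=1: stock 208.5000 → up 289.8150 (V=127.1173), down 185.5650 (V=36.7362). Price 84.5280; hedge Δ=0.8670, bond B=-96.2342.
  t=0,j=0: stock 150.0000 → up 208.5000 (V=84.5280), down 133.5000 (V=29.5857). Price 57.0074; hedge Δ=0.7326, bond B=-52.8773.
Root portfolio cost Δ·150+B reproduces V0=57.0074.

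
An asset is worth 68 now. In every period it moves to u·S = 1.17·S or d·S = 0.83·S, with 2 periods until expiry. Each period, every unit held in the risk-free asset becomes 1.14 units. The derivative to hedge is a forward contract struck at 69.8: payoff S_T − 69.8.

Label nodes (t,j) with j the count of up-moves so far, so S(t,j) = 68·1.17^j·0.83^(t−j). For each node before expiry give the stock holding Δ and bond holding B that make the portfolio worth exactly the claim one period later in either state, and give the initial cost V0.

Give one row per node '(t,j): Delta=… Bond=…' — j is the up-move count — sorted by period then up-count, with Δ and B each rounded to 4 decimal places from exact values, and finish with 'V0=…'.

Since d<R<u, set p* = (R−d)/(u−d) = 0.9118; price each node as the discounted p*-expectation of its children.
Terminal values V(2,·): V(2,0)=-22.9548, V(2,1)=-3.7652, V(2,2)=23.2852
  t=1,j=0: stock 56.4400 → up 66.0348 (V=-3.7652), down 46.8452 (V=-22.9548). Price -4.7881; hedge Δ=1.0000, bond B=-61.2281.
  t=1,j=1: stock 79.5600 → up 93.0852 (V=23.2852), down 66.0348 (V=-3.7652). Price 18.3319; hedge Δ=1.0000, bond B=-61.2281.
  t=0,j=0: stock 68.0000 → up 79.5600 (V=18.3319), down 56.4400 (V=-4.7881). Price 14.2912; hedge Δ=1.0000, bond B=-53.7088.
Check: Δ(0,0)·S0 + B(0,0) = 14.2912 = V0.

(0,0): Delta=1.0000 Bond=-53.7088
(1,0): Delta=1.0000 Bond=-61.2281
(1,1): Delta=1.0000 Bond=-61.2281
V0=14.2912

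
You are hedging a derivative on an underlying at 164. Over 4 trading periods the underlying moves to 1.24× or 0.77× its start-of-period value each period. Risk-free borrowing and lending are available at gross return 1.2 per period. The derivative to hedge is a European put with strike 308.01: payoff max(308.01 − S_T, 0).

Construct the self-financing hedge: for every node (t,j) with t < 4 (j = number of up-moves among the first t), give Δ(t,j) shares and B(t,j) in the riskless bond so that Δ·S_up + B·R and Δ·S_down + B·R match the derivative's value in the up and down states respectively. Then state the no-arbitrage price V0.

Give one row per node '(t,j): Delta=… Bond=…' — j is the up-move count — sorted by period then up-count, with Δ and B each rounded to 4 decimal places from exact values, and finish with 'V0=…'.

(0,0): Delta=-0.5416 Bond=100.3048
(1,0): Delta=-1.0000 Bond=178.2465
(1,1): Delta=-0.5152 Bond=114.9815
(2,0): Delta=-1.0000 Bond=213.8958
(2,1): Delta=-1.0000 Bond=213.8958
(2,2): Delta=-0.4872 Bond=130.9157
(3,0): Delta=-1.0000 Bond=256.6750
(3,1): Delta=-1.0000 Bond=256.6750
(3,2): Delta=-1.0000 Bond=256.6750
(3,3): Delta=-0.4575 Bond=147.8360
V0=11.4746

Risk-neutral probability p* = (R−d)/(u−d) = (1.2−0.77)/(1.24−0.77) = 0.9149.
Terminal payoffs: V(4,0)=250.3590, V(4,1)=215.1694, V(4,2)=158.5005, V(4,3)=67.2415, V(4,4)=0.0000
Node (3,0) S=74.8714: V=(p*·215.1694+(1−p*)·250.3590)/1.2=181.8036; Δ=(215.1694−250.3590)/(92.8406−57.6510)=-1.0000; B=V−Δ·S=256.6750
Node (3,1) S=120.5721: V=(p*·158.5005+(1−p*)·215.1694)/1.2=136.1029; Δ=(158.5005−215.1694)/(149.5095−92.8406)=-1.0000; B=V−Δ·S=256.6750
Node (3,2) S=194.1681: V=(p*·67.2415+(1−p*)·158.5005)/1.2=62.5069; Δ=(67.2415−158.5005)/(240.7685−149.5095)=-1.0000; B=V−Δ·S=256.6750
Node (3,3) S=312.6863: V=(p*·0.0000+(1−p*)·67.2415)/1.2=4.7689; Δ=(0.0000−67.2415)/(387.7311−240.7685)=-0.4575; B=V−Δ·S=147.8360
Node (2,0) S=97.2356: V=(p*·136.1029+(1−p*)·181.8036)/1.2=116.6602; Δ=(136.1029−181.8036)/(120.5721−74.8714)=-1.0000; B=V−Δ·S=213.8958
Node (2,1) S=156.5872: V=(p*·62.5069+(1−p*)·136.1029)/1.2=57.3086; Δ=(62.5069−136.1029)/(194.1681−120.5721)=-1.0000; B=V−Δ·S=213.8958
Node (2,2) S=252.1664: V=(p*·4.7689+(1−p*)·62.5069)/1.2=8.0690; Δ=(4.7689−62.5069)/(312.6863−194.1681)=-0.4872; B=V−Δ·S=130.9157
Node (1,0) S=126.2800: V=(p*·57.3086+(1−p*)·116.6602)/1.2=51.9665; Δ=(57.3086−116.6602)/(156.5872−97.2356)=-1.0000; B=V−Δ·S=178.2465
Node (1,1) S=203.3600: V=(p*·8.0690+(1−p*)·57.3086)/1.2=10.2163; Δ=(8.0690−57.3086)/(252.1664−156.5872)=-0.5152; B=V−Δ·S=114.9815
Node (0,0) S=164.0000: V=(p*·10.2163+(1−p*)·51.9665)/1.2=11.4746; Δ=(10.2163−51.9665)/(203.3600−126.2800)=-0.5416; B=V−Δ·S=100.3048
The time-0 hedge costs 11.4746, which is the no-arbitrage price.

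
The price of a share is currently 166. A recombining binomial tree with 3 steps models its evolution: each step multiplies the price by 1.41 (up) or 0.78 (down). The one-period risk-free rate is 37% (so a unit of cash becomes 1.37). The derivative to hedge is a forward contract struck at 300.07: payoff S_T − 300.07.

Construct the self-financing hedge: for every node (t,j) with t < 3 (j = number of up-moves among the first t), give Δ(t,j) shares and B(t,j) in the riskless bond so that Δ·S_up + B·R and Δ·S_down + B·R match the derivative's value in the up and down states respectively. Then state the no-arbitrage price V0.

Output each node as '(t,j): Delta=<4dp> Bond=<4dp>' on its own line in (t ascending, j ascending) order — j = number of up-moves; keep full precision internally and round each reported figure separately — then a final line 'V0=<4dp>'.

Since d<R<u, set p* = (R−d)/(u−d) = 0.9365; price each node as the discounted p*-expectation of its children.
Terminal values V(3,·): V(3,0)=-221.2944, V(3,1)=-157.6679, V(3,2)=-42.6508, V(3,3)=165.2647
(2,0): S=100.9944. Δ = (V_up−V_dn)/(S_up−S_dn) = (-157.6679−-221.2944)/(142.4021−78.7756) = 1.0000. V = [p*·-157.6679 + (1−p*)·-221.2944]/1.37 = -118.0348. B = V − Δ·S = -219.0292.
(2,1): S=182.5668. Δ = (V_up−V_dn)/(S_up−S_dn) = (-42.6508−-157.6679)/(257.4192−142.4021) = 1.0000. V = [p*·-42.6508 + (1−p*)·-157.6679]/1.37 = -36.4624. B = V − Δ·S = -219.0292.
(2,2): S=330.0246. Δ = (V_up−V_dn)/(S_up−S_dn) = (165.2647−-42.6508)/(465.3347−257.4192) = 1.0000. V = [p*·165.2647 + (1−p*)·-42.6508]/1.37 = 110.9954. B = V − Δ·S = -219.0292.
(1,0): S=129.4800. Δ = (V_up−V_dn)/(S_up−S_dn) = (-36.4624−-118.0348)/(182.5668−100.9944) = 1.0000. V = [p*·-36.4624 + (1−p*)·-118.0348]/1.37 = -30.3953. B = V − Δ·S = -159.8753.
(1,1): S=234.0600. Δ = (V_up−V_dn)/(S_up−S_dn) = (110.9954−-36.4624)/(330.0246−182.5668) = 1.0000. V = [p*·110.9954 + (1−p*)·-36.4624]/1.37 = 74.1847. B = V − Δ·S = -159.8753.
(0,0): S=166.0000. Δ = (V_up−V_dn)/(S_up−S_dn) = (74.1847−-30.3953)/(234.0600−129.4800) = 1.0000. V = [p*·74.1847 + (1−p*)·-30.3953]/1.37 = 49.3027. B = V − Δ·S = -116.6973.
Self-financing check: at every node Δ·S+B equals the discounted successor values.

(0,0): Delta=1.0000 Bond=-116.6973
(1,0): Delta=1.0000 Bond=-159.8753
(1,1): Delta=1.0000 Bond=-159.8753
(2,0): Delta=1.0000 Bond=-219.0292
(2,1): Delta=1.0000 Bond=-219.0292
(2,2): Delta=1.0000 Bond=-219.0292
V0=49.3027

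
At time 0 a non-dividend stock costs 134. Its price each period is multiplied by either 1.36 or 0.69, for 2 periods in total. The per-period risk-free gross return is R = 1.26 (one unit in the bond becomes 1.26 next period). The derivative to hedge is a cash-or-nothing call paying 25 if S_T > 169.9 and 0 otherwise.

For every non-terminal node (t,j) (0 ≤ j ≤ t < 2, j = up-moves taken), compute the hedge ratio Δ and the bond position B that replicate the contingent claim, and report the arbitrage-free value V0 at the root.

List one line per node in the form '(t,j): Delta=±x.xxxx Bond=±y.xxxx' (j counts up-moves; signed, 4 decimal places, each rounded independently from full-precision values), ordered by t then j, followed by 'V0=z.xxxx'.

(0,0): Delta=0.1880 Bond=-13.7966
(1,0): Delta=0.0000 Bond=0.0000
(1,1): Delta=0.2047 Bond=-20.4335
V0=11.3972

Under the risk-neutral measure, an up-move has probability p* = (R−d)/(u−d) = 0.8507 and values discount at R = 1.26.
Terminal payoffs: V(2,0)=0.0000, V(2,1)=0.0000, V(2,2)=25.0000
  t=1,j=0: stock 92.4600 → up 125.7456 (V=0.0000), down 63.7974 (V=0.0000). Price 0.0000; hedge Δ=0.0000, bond B=0.0000.
  t=1,j=1: stock 182.2400 → up 247.8464 (V=25.0000), down 125.7456 (V=0.0000). Price 16.8799; hedge Δ=0.2047, bond B=-20.4335.
  t=0,j=0: stock 134.0000 → up 182.2400 (V=16.8799), down 92.4600 (V=0.0000). Price 11.3972; hedge Δ=0.1880, bond B=-13.7966.
Self-financing check: at every node Δ·S+B equals the discounted successor values.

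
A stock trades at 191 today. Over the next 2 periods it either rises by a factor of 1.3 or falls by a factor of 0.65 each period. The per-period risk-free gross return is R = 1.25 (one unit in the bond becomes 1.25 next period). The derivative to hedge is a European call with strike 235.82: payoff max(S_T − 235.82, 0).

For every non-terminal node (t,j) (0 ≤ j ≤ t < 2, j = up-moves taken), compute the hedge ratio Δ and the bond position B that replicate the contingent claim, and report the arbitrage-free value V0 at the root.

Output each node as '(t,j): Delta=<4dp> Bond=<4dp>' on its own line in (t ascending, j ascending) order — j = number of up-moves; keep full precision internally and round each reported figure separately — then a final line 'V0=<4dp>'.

The replicating-portfolio and risk-neutral prices coincide; use p* = (1.25−0.65)/(1.3−0.65) = 0.9231 for the latter.
Terminal values V(2,·): V(2,0)=0.0000, V(2,1)=0.0000, V(2,2)=86.9700
(1,0): S=124.1500. Δ = (V_up−V_dn)/(S_up−S_dn) = (0.0000−0.0000)/(161.3950−80.6975) = 0.0000. V = [p*·0.0000 + (1−p*)·0.0000]/1.25 = 0.0000. B = V − Δ·S = 0.0000.
(1,1): S=248.3000. Δ = (V_up−V_dn)/(S_up−S_dn) = (86.9700−0.0000)/(322.7900−161.3950) = 0.5389. V = [p*·86.9700 + (1−p*)·0.0000]/1.25 = 64.2240. B = V − Δ·S = -69.5760.
(0,0): S=191.0000. Δ = (V_up−V_dn)/(S_up−S_dn) = (64.2240−0.0000)/(248.3000−124.1500) = 0.5173. V = [p*·64.2240 + (1−p*)·0.0000]/1.25 = 47.4270. B = V − Δ·S = -51.3792.
Self-financing check: at every node Δ·S+B equals the discounted successor values.

(0,0): Delta=0.5173 Bond=-51.3792
(1,0): Delta=0.0000 Bond=0.0000
(1,1): Delta=0.5389 Bond=-69.5760
V0=47.4270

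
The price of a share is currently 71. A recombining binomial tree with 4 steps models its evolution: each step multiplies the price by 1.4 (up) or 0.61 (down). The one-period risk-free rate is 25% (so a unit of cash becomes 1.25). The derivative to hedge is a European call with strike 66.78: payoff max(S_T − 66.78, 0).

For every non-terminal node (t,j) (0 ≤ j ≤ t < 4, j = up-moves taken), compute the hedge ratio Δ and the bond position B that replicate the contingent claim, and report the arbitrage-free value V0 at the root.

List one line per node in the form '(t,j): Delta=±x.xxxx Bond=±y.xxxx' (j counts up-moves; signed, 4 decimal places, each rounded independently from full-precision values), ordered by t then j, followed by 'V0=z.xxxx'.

(0,0): Delta=0.9247 Bond=-20.6991
(1,0): Delta=0.6391 Bond=-13.5084
(1,1): Delta=0.9538 Bond=-28.7720
(2,0): Delta=0.0000 Bond=0.0000
(2,1): Delta=0.7044 Bond=-20.8431
(2,2): Delta=0.9793 Bond=-39.5093
(3,0): Delta=0.0000 Bond=0.0000
(3,1): Delta=0.0000 Bond=0.0000
(3,2): Delta=0.7763 Bond=-32.1602
(3,3): Delta=1.0000 Bond=-53.4240
V0=44.9511

The replicating-portfolio and risk-neutral prices coincide; use p* = (1.25−0.61)/(1.4−0.61) = 0.8101 for the latter.
Terminal payoffs: V(4,0)=0.0000, V(4,1)=0.0000, V(4,2)=0.0000, V(4,3)=52.0626, V(4,4)=205.9736
(3,0): S=16.1157. Δ = (V_up−V_dn)/(S_up−S_dn) = (0.0000−0.0000)/(22.5619−9.8305) = 0.0000. V = [p*·0.0000 + (1−p*)·0.0000]/1.25 = 0.0000. B = V − Δ·S = 0.0000.
(3,1): S=36.9867. Δ = (V_up−V_dn)/(S_up−S_dn) = (0.0000−0.0000)/(51.7814−22.5619) = 0.0000. V = [p*·0.0000 + (1−p*)·0.0000]/1.25 = 0.0000. B = V − Δ·S = 0.0000.
(3,2): S=84.8876. Δ = (V_up−V_dn)/(S_up−S_dn) = (52.0626−0.0000)/(118.8426−51.7814) = 0.7763. V = [p*·52.0626 + (1−p*)·0.0000]/1.25 = 33.7419. B = V − Δ·S = -32.1602.
(3,3): S=194.8240. Δ = (V_up−V_dn)/(S_up−S_dn) = (205.9736−52.0626)/(272.7536−118.8426) = 1.0000. V = [p*·205.9736 + (1−p*)·52.0626]/1.25 = 141.4000. B = V − Δ·S = -53.4240.
(2,0): S=26.4191. Δ = (V_up−V_dn)/(S_up−S_dn) = (0.0000−0.0000)/(36.9867−16.1157) = 0.0000. V = [p*·0.0000 + (1−p*)·0.0000]/1.25 = 0.0000. B = V − Δ·S = 0.0000.
(2,1): S=60.6340. Δ = (V_up−V_dn)/(S_up−S_dn) = (33.7419−0.0000)/(84.8876−36.9867) = 0.7044. V = [p*·33.7419 + (1−p*)·0.0000]/1.25 = 21.8681. B = V − Δ·S = -20.8431.
(2,2): S=139.1600. Δ = (V_up−V_dn)/(S_up−S_dn) = (141.4000−33.7419)/(194.8240−84.8876) = 0.9793. V = [p*·141.4000 + (1−p*)·33.7419]/1.25 = 96.7669. B = V − Δ·S = -39.5093.
(1,0): S=43.3100. Δ = (V_up−V_dn)/(S_up−S_dn) = (21.8681−0.0000)/(60.6340−26.4191) = 0.6391. V = [p*·21.8681 + (1−p*)·0.0000]/1.25 = 14.1728. B = V − Δ·S = -13.5084.
(1,1): S=99.4000. Δ = (V_up−V_dn)/(S_up−S_dn) = (96.7669−21.8681)/(139.1600−60.6340) = 0.9538. V = [p*·96.7669 + (1−p*)·21.8681]/1.25 = 66.0365. B = V − Δ·S = -28.7720.
(0,0): S=71.0000. Δ = (V_up−V_dn)/(S_up−S_dn) = (66.0365−14.1728)/(99.4000−43.3100) = 0.9247. V = [p*·66.0365 + (1−p*)·14.1728]/1.25 = 44.9511. B = V − Δ·S = -20.6991.
Each (Δ,B) replicates both successor values, so the strategy is self-financing and V0 is arbitrage-free.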